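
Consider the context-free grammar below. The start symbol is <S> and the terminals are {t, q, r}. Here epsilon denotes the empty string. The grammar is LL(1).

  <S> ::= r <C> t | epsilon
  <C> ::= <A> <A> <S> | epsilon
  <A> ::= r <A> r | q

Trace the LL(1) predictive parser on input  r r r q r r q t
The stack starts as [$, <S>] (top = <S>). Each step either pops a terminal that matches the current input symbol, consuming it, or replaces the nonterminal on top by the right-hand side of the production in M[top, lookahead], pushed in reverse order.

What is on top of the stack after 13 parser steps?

<S>

      Stack                  Input              Action
   1  $ <S>                  r r r q r r q t $  expand <S> ::= r <C> t
   2  $ t <C> r              r r r q r r q t $  match r
   3  $ t <C>                r r q r r q t $    expand <C> ::= <A> <A> <S>
   4  $ t <S> <A> <A>        r r q r r q t $    expand <A> ::= r <A> r
   5  $ t <S> <A> r <A> r    r r q r r q t $    match r
   6  $ t <S> <A> r <A>      r q r r q t $      expand <A> ::= r <A> r
   7  $ t <S> <A> r r <A> r  r q r r q t $      match r
   8  $ t <S> <A> r r <A>    q r r q t $        expand <A> ::= q
   9  $ t <S> <A> r r q      q r r q t $        match q
  10  $ t <S> <A> r r        r r q t $          match r
  11  $ t <S> <A> r          r q t $            match r
  12  $ t <S> <A>            q t $              expand <A> ::= q
  13  $ t <S> q              q t $              match q
Stack after step 13: $ t <S> (top = <S>).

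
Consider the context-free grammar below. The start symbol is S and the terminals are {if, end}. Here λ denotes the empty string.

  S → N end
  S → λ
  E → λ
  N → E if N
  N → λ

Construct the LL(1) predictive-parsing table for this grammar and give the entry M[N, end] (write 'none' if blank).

FIRST(E): from E→λ we get {λ}. So FIRST(E) = {λ}.
FIRST(N): from N→E if N we get {if}; from N→λ we get {λ}. So FIRST(N) = {λ, if}.
FIRST(S): from S→N end we get {end, if}; from S→λ we get {λ}. So FIRST(S) = {λ, end, if}.
FOLLOW(S) includes $ since S is the start symbol.
FOLLOW(N): in S→N end, N is followed by end with FIRST {end}; in N→E if N, the suffix after N is empty (adds nothing new). Thus FOLLOW(N) = {end}.
For N → E if N: FIRST(E if N) = {if}, so it goes in M[N, t] for t ∈ {if}.
For N → λ: FIRST(λ) = {λ}, so it goes in M[N, t] for t ∈ {}; since λ ∈ FIRST, also for every t ∈ FOLLOW(N) = {end}.

N → λ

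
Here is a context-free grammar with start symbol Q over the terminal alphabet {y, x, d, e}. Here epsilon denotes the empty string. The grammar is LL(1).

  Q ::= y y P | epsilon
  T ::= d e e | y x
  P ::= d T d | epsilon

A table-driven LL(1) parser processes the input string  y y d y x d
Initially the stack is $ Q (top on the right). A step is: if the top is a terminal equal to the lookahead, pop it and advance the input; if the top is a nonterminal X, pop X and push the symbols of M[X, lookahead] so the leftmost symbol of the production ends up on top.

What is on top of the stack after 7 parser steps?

     Stack    Input          Action
  1  $ Q      y y d y x d $  expand Q ::= y y P
  2  $ P y y  y y d y x d $  match y
  3  $ P y    y d y x d $    match y
  4  $ P      d y x d $      expand P ::= d T d
  5  $ d T d  d y x d $      match d
  6  $ d T    y x d $        expand T ::= y x
  7  $ d x y  y x d $        match y
Stack after step 7: $ d x (top = x).

x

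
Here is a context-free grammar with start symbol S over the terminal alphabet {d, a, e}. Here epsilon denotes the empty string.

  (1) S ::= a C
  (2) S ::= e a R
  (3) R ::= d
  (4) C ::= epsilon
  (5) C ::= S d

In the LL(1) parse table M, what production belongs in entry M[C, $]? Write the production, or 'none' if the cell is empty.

FIRST(S): from S::=a C we get {a}; from S::=e a R we get {e}. So FIRST(S) = {a, e}.
FIRST(R): from R::=d we get {d}. So FIRST(R) = {d}.
FIRST(C): from C::=epsilon we get {epsilon}; from C::=S d we get {a, e}. So FIRST(C) = {epsilon, a, e}.
FOLLOW(S) includes $ since S is the start symbol.
FOLLOW(S): in C::=S d, S is followed by d with FIRST {d}. Thus FOLLOW(S) = {$, d}.
FOLLOW(C): in S::=a C, the suffix after C is empty, so FOLLOW(C) ⊇ FOLLOW(S) = {$, d}. Thus FOLLOW(C) = {$, d}.
For C ::= epsilon: FIRST(epsilon) = {epsilon}, so it goes in M[C, t] for t ∈ {}; since epsilon ∈ FIRST, also for every t ∈ FOLLOW(C) = {$, d}.
For C ::= S d: FIRST(S d) = {a, e}, so it goes in M[C, t] for t ∈ {a, e}.

C ::= epsilon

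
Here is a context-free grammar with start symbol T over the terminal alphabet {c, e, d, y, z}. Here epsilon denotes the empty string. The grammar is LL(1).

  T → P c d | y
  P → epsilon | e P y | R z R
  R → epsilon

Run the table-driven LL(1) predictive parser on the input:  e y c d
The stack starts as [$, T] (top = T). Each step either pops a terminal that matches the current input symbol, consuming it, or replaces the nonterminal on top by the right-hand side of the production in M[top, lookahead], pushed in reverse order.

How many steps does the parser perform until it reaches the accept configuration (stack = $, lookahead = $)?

7

step 1: stack=$ T  input=e y c d $  — expand T → P c d
step 2: stack=$ d c P  input=e y c d $  — expand P → e P y
step 3: stack=$ d c y P e  input=e y c d $  — match e
step 4: stack=$ d c y P  input=y c d $  — expand P → epsilon
step 5: stack=$ d c y  input=y c d $  — match y
step 6: stack=$ d c  input=c d $  — match c
step 7: stack=$ d  input=d $  — match d
Accept reached after 7 steps.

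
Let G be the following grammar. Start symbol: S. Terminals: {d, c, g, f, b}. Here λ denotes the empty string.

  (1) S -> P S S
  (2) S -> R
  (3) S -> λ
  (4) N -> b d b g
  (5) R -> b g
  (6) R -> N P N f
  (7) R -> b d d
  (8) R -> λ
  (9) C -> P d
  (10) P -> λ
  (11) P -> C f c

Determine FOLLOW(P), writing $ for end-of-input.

{$, b, d}

FIRST(N) = {b}
FIRST(R) = {λ, b}  (via N P N f)
FIRST(S) = {λ, b, d}  (via P S S, R)
FIRST(C) = {d}  (via P d)
FIRST(P) = {λ, d}  (via C f c)
FOLLOW(S) includes $ since S is the start symbol.
FOLLOW(S): in S->P S S (occurrence 1), S is followed by S with FIRST {λ, b, d}; in S->P S S (occurrence 1), the suffix after S is nullable (adds nothing new); in S->P S S (occurrence 2), the suffix after S is empty (adds nothing new). Thus FOLLOW(S) = {$, b, d}.
FOLLOW(N): in R->N P N f (occurrence 1), N is followed by P N f with FIRST {b, d}; in R->N P N f (occurrence 2), N is followed by f with FIRST {f}. Thus FOLLOW(N) = {b, d, f}.
FOLLOW(R): in S->R, the suffix after R is empty, so FOLLOW(R) ⊇ FOLLOW(S) = {$, b, d}. Thus FOLLOW(R) = {$, b, d}.
FOLLOW(C): in P->C f c, C is followed by f c with FIRST {f}. Thus FOLLOW(C) = {f}.
FOLLOW(P): in S->P S S, P is followed by S S with FIRST {λ, b, d}; in S->P S S, the suffix after P is nullable, so FOLLOW(P) ⊇ FOLLOW(S) = {$, b, d}; in R->N P N f, P is followed by N f with FIRST {b}; in C->P d, P is followed by d with FIRST {d}. Thus FOLLOW(P) = {$, b, d}.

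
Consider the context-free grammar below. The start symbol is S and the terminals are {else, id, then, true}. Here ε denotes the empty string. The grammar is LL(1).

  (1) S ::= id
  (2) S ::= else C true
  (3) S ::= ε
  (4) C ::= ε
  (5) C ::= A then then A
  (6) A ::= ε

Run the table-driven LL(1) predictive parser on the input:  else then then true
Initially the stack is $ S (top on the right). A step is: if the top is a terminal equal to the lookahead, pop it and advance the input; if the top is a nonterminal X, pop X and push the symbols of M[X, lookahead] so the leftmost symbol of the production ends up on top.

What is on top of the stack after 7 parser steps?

     Stack                 Input                  Action
  1  $ S                   else then then true $  expand S ::= else C true
  2  $ true C else         else then then true $  match else
  3  $ true C              then then true $       expand C ::= A then then A
  4  $ true A then then A  then then true $       expand A ::= ε
  5  $ true A then then    then then true $       match then
  6  $ true A then         then true $            match then
  7  $ true A              true $                 expand A ::= ε
Stack after step 7: $ true (top = true).

true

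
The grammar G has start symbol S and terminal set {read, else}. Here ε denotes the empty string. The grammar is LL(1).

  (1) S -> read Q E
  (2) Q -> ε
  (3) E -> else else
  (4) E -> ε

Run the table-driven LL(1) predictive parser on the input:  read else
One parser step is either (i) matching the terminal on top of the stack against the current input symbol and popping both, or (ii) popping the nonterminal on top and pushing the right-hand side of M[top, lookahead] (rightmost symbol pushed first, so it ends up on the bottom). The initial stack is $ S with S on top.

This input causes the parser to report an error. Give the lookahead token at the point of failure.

     Stack        Input        Action
  1  $ S          read else $  expand S -> read Q E
  2  $ E Q read   read else $  match read
  3  $ E Q        else $       expand Q -> ε
  4  $ E          else $       expand E -> else else
  5  $ else else  else $       match else
  6  $ else       $            error: top is terminal else but lookahead is $

$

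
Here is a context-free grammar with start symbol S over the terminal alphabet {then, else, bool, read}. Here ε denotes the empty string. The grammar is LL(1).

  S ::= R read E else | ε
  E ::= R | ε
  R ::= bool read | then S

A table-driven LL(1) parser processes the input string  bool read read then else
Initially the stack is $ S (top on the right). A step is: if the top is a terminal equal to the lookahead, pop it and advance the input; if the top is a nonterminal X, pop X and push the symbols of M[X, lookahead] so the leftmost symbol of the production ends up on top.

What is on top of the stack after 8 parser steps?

S

     Stack                    Input                       Action
  1  $ S                      bool read read then else $  expand S ::= R read E else
  2  $ else E read R          bool read read then else $  expand R ::= bool read
  3  $ else E read read bool  bool read read then else $  match bool
  4  $ else E read read       read read then else $       match read
  5  $ else E read            read then else $            match read
  6  $ else E                 then else $                 expand E ::= R
  7  $ else R                 then else $                 expand R ::= then S
  8  $ else S then            then else $                 match then
Stack after step 8: $ else S (top = S).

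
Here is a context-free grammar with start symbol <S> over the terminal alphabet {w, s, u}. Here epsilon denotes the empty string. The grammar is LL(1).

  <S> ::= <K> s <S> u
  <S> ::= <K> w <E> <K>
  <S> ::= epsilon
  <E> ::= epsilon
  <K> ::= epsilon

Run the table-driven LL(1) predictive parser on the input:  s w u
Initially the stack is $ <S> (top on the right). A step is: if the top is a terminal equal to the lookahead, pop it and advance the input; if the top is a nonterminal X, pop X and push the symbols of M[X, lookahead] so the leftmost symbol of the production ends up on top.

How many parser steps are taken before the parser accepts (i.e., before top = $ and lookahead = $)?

step 1: stack=$ <S>  input=s w u $  — expand <S> ::= <K> s <S> u
step 2: stack=$ u <S> s <K>  input=s w u $  — expand <K> ::= epsilon
step 3: stack=$ u <S> s  input=s w u $  — match s
step 4: stack=$ u <S>  input=w u $  — expand <S> ::= <K> w <E> <K>
step 5: stack=$ u <K> <E> w <K>  input=w u $  — expand <K> ::= epsilon
step 6: stack=$ u <K> <E> w  input=w u $  — match w
step 7: stack=$ u <K> <E>  input=u $  — expand <E> ::= epsilon
step 8: stack=$ u <K>  input=u $  — expand <K> ::= epsilon
step 9: stack=$ u  input=u $  — match u
Accept reached after 9 steps.

9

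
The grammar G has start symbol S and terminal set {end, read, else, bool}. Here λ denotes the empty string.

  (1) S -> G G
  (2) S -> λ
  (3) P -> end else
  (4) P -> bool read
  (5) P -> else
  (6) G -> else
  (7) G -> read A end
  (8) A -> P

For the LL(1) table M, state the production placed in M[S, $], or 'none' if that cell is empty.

FIRST(P) = {bool, else, end}
FIRST(G) = {else, read}
FIRST(S) = {λ, else, read}  (via G G)
FIRST(A) = {bool, else, end}  (via P)
FOLLOW(S) includes $ since S is the start symbol.
FOLLOW(S): S appears on no right-hand side. Thus FOLLOW(S) = {$}.
For S -> G G: FIRST(G G) = {else, read}, so it goes in M[S, t] for t ∈ {else, read}.
For S -> λ: FIRST(λ) = {λ}, so it goes in M[S, t] for t ∈ {}; since λ ∈ FIRST, also for every t ∈ FOLLOW(S) = {$}.

S -> λ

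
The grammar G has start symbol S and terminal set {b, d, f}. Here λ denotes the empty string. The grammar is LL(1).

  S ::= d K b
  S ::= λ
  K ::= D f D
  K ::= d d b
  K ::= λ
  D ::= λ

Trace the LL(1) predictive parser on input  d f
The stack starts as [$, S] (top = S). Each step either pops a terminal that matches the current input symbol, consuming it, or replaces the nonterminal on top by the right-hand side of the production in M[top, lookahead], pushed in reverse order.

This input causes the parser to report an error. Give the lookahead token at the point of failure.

     Stack      Input  Action
  1  $ S        d f $  expand S ::= d K b
  2  $ b K d    d f $  match d
  3  $ b K      f $    expand K ::= D f D
  4  $ b D f D  f $    expand D ::= λ
  5  $ b D f    f $    match f
  6  $ b D      $      error: M[D, $] is empty

$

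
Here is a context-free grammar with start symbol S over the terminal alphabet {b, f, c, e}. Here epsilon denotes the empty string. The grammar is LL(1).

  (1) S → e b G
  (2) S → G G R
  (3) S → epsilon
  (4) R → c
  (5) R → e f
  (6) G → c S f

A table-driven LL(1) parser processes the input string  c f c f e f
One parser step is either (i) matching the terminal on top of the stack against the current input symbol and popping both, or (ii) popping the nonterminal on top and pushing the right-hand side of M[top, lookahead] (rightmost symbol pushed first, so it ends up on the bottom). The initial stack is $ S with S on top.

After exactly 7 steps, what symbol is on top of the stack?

S

step 1: stack=$ S  input=c f c f e f $  — expand S → G G R
step 2: stack=$ R G G  input=c f c f e f $  — expand G → c S f
step 3: stack=$ R G f S c  input=c f c f e f $  — match c
step 4: stack=$ R G f S  input=f c f e f $  — expand S → epsilon
step 5: stack=$ R G f  input=f c f e f $  — match f
step 6: stack=$ R G  input=c f e f $  — expand G → c S f
step 7: stack=$ R f S c  input=c f e f $  — match c
Stack after step 7: $ R f S (top = S).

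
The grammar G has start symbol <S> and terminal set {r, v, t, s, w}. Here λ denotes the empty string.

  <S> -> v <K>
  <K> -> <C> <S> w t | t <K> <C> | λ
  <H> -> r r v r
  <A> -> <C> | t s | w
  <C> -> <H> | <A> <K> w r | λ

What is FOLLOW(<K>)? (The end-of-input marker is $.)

{$, r, t, v, w}

FIRST(<S>) = {v}
FIRST(<H>) = {r}
FIRST(<K>) = {λ, r, t, v, w}  (via <C> <S> w t)
FIRST(<A>) = {λ, r, t, v, w}  (via <C>)
FIRST(<C>) = {λ, r, t, v, w}  (via <H>, <A> <K> w r)
FOLLOW(<S>) includes $ since <S> is the start symbol.
FOLLOW(<S>): in <K>-><C> <S> w t, <S> is followed by w t with FIRST {w}. Thus FOLLOW(<S>) = {$, w}.
FOLLOW(<K>): in <S>->v <K>, the suffix after <K> is empty, so FOLLOW(<K>) ⊇ FOLLOW(<S>) = {$, w}; in <K>->t <K> <C>, <K> is followed by <C> with FIRST {λ, r, t, v, w}; in <K>->t <K> <C>, the suffix after <K> is nullable (adds nothing new); in <C>-><A> <K> w r, <K> is followed by w r with FIRST {w}. Thus FOLLOW(<K>) = {$, r, t, v, w}.
FOLLOW(<A>): in <C>-><A> <K> w r, <A> is followed by <K> w r with FIRST {r, t, v, w}. Thus FOLLOW(<A>) = {r, t, v, w}.
FOLLOW(<C>): in <K>-><C> <S> w t, <C> is followed by <S> w t with FIRST {v}; in <K>->t <K> <C>, the suffix after <C> is empty, so FOLLOW(<C>) ⊇ FOLLOW(<K>) = {$, r, t, v, w}; in <A>-><C>, the suffix after <C> is empty, so FOLLOW(<C>) ⊇ FOLLOW(<A>) = {r, t, v, w}. Thus FOLLOW(<C>) = {$, r, t, v, w}.
FOLLOW(<H>): in <C>-><H>, the suffix after <H> is empty, so FOLLOW(<H>) ⊇ FOLLOW(<C>) = {$, r, t, v, w}. Thus FOLLOW(<H>) = {$, r, t, v, w}.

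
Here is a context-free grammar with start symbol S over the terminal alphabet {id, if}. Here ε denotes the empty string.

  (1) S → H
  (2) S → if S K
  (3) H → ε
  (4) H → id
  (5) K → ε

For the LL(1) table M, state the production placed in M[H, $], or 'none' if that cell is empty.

FIRST(H): from H→ε we get {ε}; from H→id we get {id}. So FIRST(H) = {ε, id}.
FIRST(K): from K→ε we get {ε}. So FIRST(K) = {ε}.
FIRST(S): from S→H we get {ε, id}; from S→if S K we get {if}. So FIRST(S) = {ε, id, if}.
FOLLOW(S) includes $ since S is the start symbol.
FOLLOW(S): in S→if S K, S is followed by K with FIRST {ε}; in S→if S K, the suffix after S is nullable (adds nothing new). Thus FOLLOW(S) = {$}.
FOLLOW(H): in S→H, the suffix after H is empty, so FOLLOW(H) ⊇ FOLLOW(S) = {$}. Thus FOLLOW(H) = {$}.
For H → ε: FIRST(ε) = {ε}, so it goes in M[H, t] for t ∈ {}; since ε ∈ FIRST, also for every t ∈ FOLLOW(H) = {$}.
For H → id: FIRST(id) = {id}, so it goes in M[H, t] for t ∈ {id}.

H → ε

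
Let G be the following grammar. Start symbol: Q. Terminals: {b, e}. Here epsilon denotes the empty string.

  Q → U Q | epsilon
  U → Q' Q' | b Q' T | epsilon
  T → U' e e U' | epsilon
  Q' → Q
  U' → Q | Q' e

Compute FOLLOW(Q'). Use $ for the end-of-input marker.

FIRST(Q): from Q→U Q we get {epsilon, b}; from Q→epsilon we get {epsilon}. So FIRST(Q) = {epsilon, b}.
FIRST(Q'): from Q'→Q we get {epsilon, b}. So FIRST(Q') = {epsilon, b}.
FIRST(U): from U→Q' Q' we get {epsilon, b}; from U→b Q' T we get {b}; from U→epsilon we get {epsilon}. So FIRST(U) = {epsilon, b}.
FIRST(U'): from U'→Q we get {epsilon, b}; from U'→Q' e we get {b, e}. So FIRST(U') = {epsilon, b, e}.
FIRST(T): from T→U' e e U' we get {b, e}; from T→epsilon we get {epsilon}. So FIRST(T) = {epsilon, b, e}.
FOLLOW(Q) includes $ since Q is the start symbol.
FOLLOW(Q): in Q→U Q, the suffix after Q is empty (adds nothing new); in Q'→Q, the suffix after Q is empty, so FOLLOW(Q) ⊇ FOLLOW(Q') = {$, b, e}; in U'→Q, the suffix after Q is empty, so FOLLOW(Q) ⊇ FOLLOW(U') = {$, b, e}. Thus FOLLOW(Q) = {$, b, e}.
FOLLOW(U): in Q→U Q, U is followed by Q with FIRST {epsilon, b}; in Q→U Q, the suffix after U is nullable, so FOLLOW(U) ⊇ FOLLOW(Q) = {$, b, e}. Thus FOLLOW(U) = {$, b, e}.
FOLLOW(T): in U→b Q' T, the suffix after T is empty, so FOLLOW(T) ⊇ FOLLOW(U) = {$, b, e}. Thus FOLLOW(T) = {$, b, e}.
FOLLOW(Q'): in U→Q' Q' (occurrence 1), Q' is followed by Q' with FIRST {epsilon, b}; in U→Q' Q' (occurrence 1), the suffix after Q' is nullable, so FOLLOW(Q') ⊇ FOLLOW(U) = {$, b, e}; in U→Q' Q' (occurrence 2), the suffix after Q' is empty, so FOLLOW(Q') ⊇ FOLLOW(U) = {$, b, e}; in U→b Q' T, Q' is followed by T with FIRST {epsilon, b, e}; in U→b Q' T, the suffix after Q' is nullable, so FOLLOW(Q') ⊇ FOLLOW(U) = {$, b, e}; in U'→Q' e, Q' is followed by e with FIRST {e}. Thus FOLLOW(Q') = {$, b, e}.
FOLLOW(U'): in T→U' e e U' (occurrence 1), U' is followed by e e U' with FIRST {e}; in T→U' e e U' (occurrence 2), the suffix after U' is empty, so FOLLOW(U') ⊇ FOLLOW(T) = {$, b, e}. Thus FOLLOW(U') = {$, b, e}.

{$, b, e}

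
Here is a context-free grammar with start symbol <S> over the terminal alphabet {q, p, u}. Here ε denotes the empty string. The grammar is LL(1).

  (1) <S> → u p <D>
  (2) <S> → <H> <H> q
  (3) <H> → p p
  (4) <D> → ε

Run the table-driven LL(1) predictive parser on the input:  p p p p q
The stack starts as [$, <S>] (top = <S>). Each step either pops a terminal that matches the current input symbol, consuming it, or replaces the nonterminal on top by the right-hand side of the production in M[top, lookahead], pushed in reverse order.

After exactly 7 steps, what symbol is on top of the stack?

q

step 1: stack=$ <S>  input=p p p p q $  — expand <S> → <H> <H> q
step 2: stack=$ q <H> <H>  input=p p p p q $  — expand <H> → p p
step 3: stack=$ q <H> p p  input=p p p p q $  — match p
step 4: stack=$ q <H> p  input=p p p q $  — match p
step 5: stack=$ q <H>  input=p p q $  — expand <H> → p p
step 6: stack=$ q p p  input=p p q $  — match p
step 7: stack=$ q p  input=p q $  — match p
Stack after step 7: $ q (top = q).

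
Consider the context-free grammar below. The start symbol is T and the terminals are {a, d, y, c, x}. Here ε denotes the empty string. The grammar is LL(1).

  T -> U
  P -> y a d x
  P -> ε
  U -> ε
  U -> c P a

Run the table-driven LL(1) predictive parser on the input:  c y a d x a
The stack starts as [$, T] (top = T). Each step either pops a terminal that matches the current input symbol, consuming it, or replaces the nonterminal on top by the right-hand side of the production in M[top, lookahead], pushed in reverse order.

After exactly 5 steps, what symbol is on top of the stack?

a

     Stack        Input          Action
  1  $ T          c y a d x a $  expand T -> U
  2  $ U          c y a d x a $  expand U -> c P a
  3  $ a P c      c y a d x a $  match c
  4  $ a P        y a d x a $    expand P -> y a d x
  5  $ a x d a y  y a d x a $    match y
Stack after step 5: $ a x d a (top = a).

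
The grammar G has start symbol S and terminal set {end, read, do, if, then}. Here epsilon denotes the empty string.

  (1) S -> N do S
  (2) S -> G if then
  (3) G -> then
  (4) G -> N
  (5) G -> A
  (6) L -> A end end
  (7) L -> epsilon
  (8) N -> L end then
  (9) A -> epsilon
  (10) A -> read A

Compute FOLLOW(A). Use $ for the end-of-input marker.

FIRST(A) = {epsilon, read}
FIRST(L) = {epsilon, end, read}  (via A end end)
FIRST(N) = {end, read}  (via L end then)
FIRST(G) = {epsilon, end, read, then}  (via N, A)
FIRST(S) = {end, if, read, then}  (via N do S, G if then)
FOLLOW(S) includes $ since S is the start symbol.
FOLLOW(S): in S->N do S, the suffix after S is empty (adds nothing new). Thus FOLLOW(S) = {$}.
FOLLOW(G): in S->G if then, G is followed by if then with FIRST {if}. Thus FOLLOW(G) = {if}.
FOLLOW(L): in N->L end then, L is followed by end then with FIRST {end}. Thus FOLLOW(L) = {end}.
FOLLOW(N): in S->N do S, N is followed by do S with FIRST {do}; in G->N, the suffix after N is empty, so FOLLOW(N) ⊇ FOLLOW(G) = {if}. Thus FOLLOW(N) = {do, if}.
FOLLOW(A): in G->A, the suffix after A is empty, so FOLLOW(A) ⊇ FOLLOW(G) = {if}; in L->A end end, A is followed by end end with FIRST {end}; in A->read A, the suffix after A is empty (adds nothing new). Thus FOLLOW(A) = {end, if}.

{end, if}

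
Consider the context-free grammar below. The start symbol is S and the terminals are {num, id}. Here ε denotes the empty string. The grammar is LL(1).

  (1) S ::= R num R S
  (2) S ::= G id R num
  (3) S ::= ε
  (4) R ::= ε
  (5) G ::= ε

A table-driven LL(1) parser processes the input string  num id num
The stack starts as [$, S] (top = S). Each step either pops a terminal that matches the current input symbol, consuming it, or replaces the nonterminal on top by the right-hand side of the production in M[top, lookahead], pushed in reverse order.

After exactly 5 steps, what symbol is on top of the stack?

     Stack        Input         Action
  1  $ S          num id num $  expand S ::= R num R S
  2  $ S R num R  num id num $  expand R ::= ε
  3  $ S R num    num id num $  match num
  4  $ S R        id num $      expand R ::= ε
  5  $ S          id num $      expand S ::= G id R num
Stack after step 5: $ num R id G (top = G).

G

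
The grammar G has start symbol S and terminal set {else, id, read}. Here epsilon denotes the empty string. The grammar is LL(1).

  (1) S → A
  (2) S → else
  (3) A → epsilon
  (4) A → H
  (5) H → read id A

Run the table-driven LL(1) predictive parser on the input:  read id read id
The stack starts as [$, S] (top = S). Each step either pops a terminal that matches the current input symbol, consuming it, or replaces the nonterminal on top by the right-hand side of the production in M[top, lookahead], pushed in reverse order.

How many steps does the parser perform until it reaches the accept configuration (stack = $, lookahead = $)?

10

      Stack        Input              Action
   1  $ S          read id read id $  expand S → A
   2  $ A          read id read id $  expand A → H
   3  $ H          read id read id $  expand H → read id A
   4  $ A id read  read id read id $  match read
   5  $ A id       id read id $       match id
   6  $ A          read id $          expand A → H
   7  $ H          read id $          expand H → read id A
   8  $ A id read  read id $          match read
   9  $ A id       id $               match id
  10  $ A          $                  expand A → epsilon
Accept reached after 10 steps.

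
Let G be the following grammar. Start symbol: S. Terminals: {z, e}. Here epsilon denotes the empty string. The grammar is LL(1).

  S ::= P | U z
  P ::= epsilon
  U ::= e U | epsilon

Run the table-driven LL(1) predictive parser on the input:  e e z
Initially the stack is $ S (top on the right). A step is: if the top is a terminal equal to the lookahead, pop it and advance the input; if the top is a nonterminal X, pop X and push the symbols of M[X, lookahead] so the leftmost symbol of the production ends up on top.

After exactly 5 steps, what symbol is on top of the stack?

     Stack    Input    Action
  1  $ S      e e z $  expand S ::= U z
  2  $ z U    e e z $  expand U ::= e U
  3  $ z U e  e e z $  match e
  4  $ z U    e z $    expand U ::= e U
  5  $ z U e  e z $    match e
Stack after step 5: $ z U (top = U).

U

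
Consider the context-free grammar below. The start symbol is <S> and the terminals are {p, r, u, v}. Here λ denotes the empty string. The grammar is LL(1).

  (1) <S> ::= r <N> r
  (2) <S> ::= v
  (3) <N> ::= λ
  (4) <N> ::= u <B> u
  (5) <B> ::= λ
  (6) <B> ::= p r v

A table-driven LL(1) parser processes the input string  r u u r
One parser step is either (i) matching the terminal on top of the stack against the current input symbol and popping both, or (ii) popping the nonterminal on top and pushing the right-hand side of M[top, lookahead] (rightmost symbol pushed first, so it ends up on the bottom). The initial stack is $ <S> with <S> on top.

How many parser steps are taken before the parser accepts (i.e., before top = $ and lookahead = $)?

7

step 1: stack=$ <S>  input=r u u r $  — expand <S> ::= r <N> r
step 2: stack=$ r <N> r  input=r u u r $  — match r
step 3: stack=$ r <N>  input=u u r $  — expand <N> ::= u <B> u
step 4: stack=$ r u <B> u  input=u u r $  — match u
step 5: stack=$ r u <B>  input=u r $  — expand <B> ::= λ
step 6: stack=$ r u  input=u r $  — match u
step 7: stack=$ r  input=r $  — match r
Accept reached after 7 steps.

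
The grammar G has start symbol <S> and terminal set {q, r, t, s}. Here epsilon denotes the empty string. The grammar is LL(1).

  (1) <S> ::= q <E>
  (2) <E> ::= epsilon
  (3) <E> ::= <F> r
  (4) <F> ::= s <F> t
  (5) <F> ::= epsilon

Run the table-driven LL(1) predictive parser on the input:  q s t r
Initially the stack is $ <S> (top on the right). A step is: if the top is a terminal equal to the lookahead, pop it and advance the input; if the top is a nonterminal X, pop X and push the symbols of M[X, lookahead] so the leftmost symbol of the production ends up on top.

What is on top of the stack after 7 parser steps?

     Stack        Input      Action
  1  $ <S>        q s t r $  expand <S> ::= q <E>
  2  $ <E> q      q s t r $  match q
  3  $ <E>        s t r $    expand <E> ::= <F> r
  4  $ r <F>      s t r $    expand <F> ::= s <F> t
  5  $ r t <F> s  s t r $    match s
  6  $ r t <F>    t r $      expand <F> ::= epsilon
  7  $ r t        t r $      match t
Stack after step 7: $ r (top = r).

r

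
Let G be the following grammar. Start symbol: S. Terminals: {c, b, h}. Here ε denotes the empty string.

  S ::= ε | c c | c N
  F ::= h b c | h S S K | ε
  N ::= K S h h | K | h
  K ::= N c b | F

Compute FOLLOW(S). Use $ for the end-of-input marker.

FIRST(S) = {ε, c}
FIRST(F) = {ε, h}
FIRST(N) = {ε, c, h}  (via K S h h, K)
FIRST(K) = {ε, c, h}  (via N c b, F)
FOLLOW(S) includes $ since S is the start symbol.
FOLLOW(S): in F::=h S S K (occurrence 1), S is followed by S K with FIRST {ε, c, h}; in F::=h S S K (occurrence 1), the suffix after S is nullable, so FOLLOW(S) ⊇ FOLLOW(F) = {$, c, h}; in F::=h S S K (occurrence 2), S is followed by K with FIRST {ε, c, h}; in F::=h S S K (occurrence 2), the suffix after S is nullable, so FOLLOW(S) ⊇ FOLLOW(F) = {$, c, h}; in N::=K S h h, S is followed by h h with FIRST {h}. Thus FOLLOW(S) = {$, c, h}.
FOLLOW(N): in S::=c N, the suffix after N is empty, so FOLLOW(N) ⊇ FOLLOW(S) = {$, c, h}; in K::=N c b, N is followed by c b with FIRST {c}. Thus FOLLOW(N) = {$, c, h}.
FOLLOW(F): in K::=F, the suffix after F is empty, so FOLLOW(F) ⊇ FOLLOW(K) = {$, c, h}. Thus FOLLOW(F) = {$, c, h}.
FOLLOW(K): in F::=h S S K, the suffix after K is empty, so FOLLOW(K) ⊇ FOLLOW(F) = {$, c, h}; in N::=K S h h, K is followed by S h h with FIRST {c, h}; in N::=K, the suffix after K is empty, so FOLLOW(K) ⊇ FOLLOW(N) = {$, c, h}. Thus FOLLOW(K) = {$, c, h}.

{$, c, h}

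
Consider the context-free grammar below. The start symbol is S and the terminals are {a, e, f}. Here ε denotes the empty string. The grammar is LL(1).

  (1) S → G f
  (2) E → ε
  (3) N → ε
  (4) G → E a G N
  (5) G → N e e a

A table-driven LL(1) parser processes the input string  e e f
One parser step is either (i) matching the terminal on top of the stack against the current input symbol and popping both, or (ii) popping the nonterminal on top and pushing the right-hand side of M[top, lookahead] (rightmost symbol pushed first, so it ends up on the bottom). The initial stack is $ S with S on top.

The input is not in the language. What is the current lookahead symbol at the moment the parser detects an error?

f

step 1: stack=$ S  input=e e f $  — expand S → G f
step 2: stack=$ f G  input=e e f $  — expand G → N e e a
step 3: stack=$ f a e e N  input=e e f $  — expand N → ε
step 4: stack=$ f a e e  input=e e f $  — match e
step 5: stack=$ f a e  input=e f $  — match e
step 6: stack=$ f a  input=f $  — error: top is terminal a but lookahead is f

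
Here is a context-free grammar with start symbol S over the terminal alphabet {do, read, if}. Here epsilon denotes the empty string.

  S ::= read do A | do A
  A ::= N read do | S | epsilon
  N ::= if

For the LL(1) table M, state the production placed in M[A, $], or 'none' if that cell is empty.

FIRST(S): from S::=read do A we get {read}; from S::=do A we get {do}. So FIRST(S) = {do, read}.
FIRST(N): from N::=if we get {if}. So FIRST(N) = {if}.
FIRST(A): from A::=N read do we get {if}; from A::=S we get {do, read}; from A::=epsilon we get {epsilon}. So FIRST(A) = {epsilon, do, if, read}.
FOLLOW(S) includes $ since S is the start symbol.
FOLLOW(S): in A::=S, the suffix after S is empty, so FOLLOW(S) ⊇ FOLLOW(A) = {$}. Thus FOLLOW(S) = {$}.
FOLLOW(A): in S::=read do A, the suffix after A is empty, so FOLLOW(A) ⊇ FOLLOW(S) = {$}; in S::=do A, the suffix after A is empty, so FOLLOW(A) ⊇ FOLLOW(S) = {$}. Thus FOLLOW(A) = {$}.
For A ::= N read do: FIRST(N read do) = {if}, so it goes in M[A, t] for t ∈ {if}.
For A ::= S: FIRST(S) = {do, read}, so it goes in M[A, t] for t ∈ {do, read}.
For A ::= epsilon: FIRST(epsilon) = {epsilon}, so it goes in M[A, t] for t ∈ {}; since epsilon ∈ FIRST, also for every t ∈ FOLLOW(A) = {$}.

A ::= epsilon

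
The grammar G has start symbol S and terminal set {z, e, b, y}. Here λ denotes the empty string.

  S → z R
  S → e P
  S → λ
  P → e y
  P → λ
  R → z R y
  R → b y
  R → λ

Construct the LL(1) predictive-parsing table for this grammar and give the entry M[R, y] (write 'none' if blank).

R → λ

FIRST(S): from S→z R we get {z}; from S→e P we get {e}; from S→λ we get {λ}. So FIRST(S) = {λ, e, z}.
FIRST(P): from P→e y we get {e}; from P→λ we get {λ}. So FIRST(P) = {λ, e}.
FIRST(R): from R→z R y we get {z}; from R→b y we get {b}; from R→λ we get {λ}. So FIRST(R) = {λ, b, z}.
FOLLOW(S) includes $ since S is the start symbol.
FOLLOW(S): S appears on no right-hand side. Thus FOLLOW(S) = {$}.
FOLLOW(R): in S→z R, the suffix after R is empty, so FOLLOW(R) ⊇ FOLLOW(S) = {$}; in R→z R y, R is followed by y with FIRST {y}. Thus FOLLOW(R) = {$, y}.
For R → z R y: FIRST(z R y) = {z}, so it goes in M[R, t] for t ∈ {z}.
For R → b y: FIRST(b y) = {b}, so it goes in M[R, t] for t ∈ {b}.
For R → λ: FIRST(λ) = {λ}, so it goes in M[R, t] for t ∈ {}; since λ ∈ FIRST, also for every t ∈ FOLLOW(R) = {$, y}.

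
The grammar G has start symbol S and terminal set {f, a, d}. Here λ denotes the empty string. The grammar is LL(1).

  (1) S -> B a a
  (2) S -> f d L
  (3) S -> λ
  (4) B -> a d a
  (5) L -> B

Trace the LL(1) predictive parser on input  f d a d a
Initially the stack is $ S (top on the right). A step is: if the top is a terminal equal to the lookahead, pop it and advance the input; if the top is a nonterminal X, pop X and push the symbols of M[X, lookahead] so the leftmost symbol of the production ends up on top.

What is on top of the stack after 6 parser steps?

step 1: stack=$ S  input=f d a d a $  — expand S -> f d L
step 2: stack=$ L d f  input=f d a d a $  — match f
step 3: stack=$ L d  input=d a d a $  — match d
step 4: stack=$ L  input=a d a $  — expand L -> B
step 5: stack=$ B  input=a d a $  — expand B -> a d a
step 6: stack=$ a d a  input=a d a $  — match a
Stack after step 6: $ a d (top = d).

d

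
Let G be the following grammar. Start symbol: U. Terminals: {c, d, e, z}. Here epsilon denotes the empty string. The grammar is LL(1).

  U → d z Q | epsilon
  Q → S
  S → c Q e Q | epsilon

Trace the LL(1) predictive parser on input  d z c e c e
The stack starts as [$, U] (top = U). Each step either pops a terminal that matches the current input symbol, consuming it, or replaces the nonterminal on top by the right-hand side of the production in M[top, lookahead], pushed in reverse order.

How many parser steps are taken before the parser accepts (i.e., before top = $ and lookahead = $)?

      Stack      Input          Action
   1  $ U        d z c e c e $  expand U → d z Q
   2  $ Q z d    d z c e c e $  match d
   3  $ Q z      z c e c e $    match z
   4  $ Q        c e c e $      expand Q → S
   5  $ S        c e c e $      expand S → c Q e Q
   6  $ Q e Q c  c e c e $      match c
   7  $ Q e Q    e c e $        expand Q → S
   8  $ Q e S    e c e $        expand S → epsilon
   9  $ Q e      e c e $        match e
  10  $ Q        c e $          expand Q → S
  11  $ S        c e $          expand S → c Q e Q
  12  $ Q e Q c  c e $          match c
  13  $ Q e Q    e $            expand Q → S
  14  $ Q e S    e $            expand S → epsilon
  15  $ Q e      e $            match e
  16  $ Q        $              expand Q → S
  17  $ S        $              expand S → epsilon
Accept reached after 17 steps.

17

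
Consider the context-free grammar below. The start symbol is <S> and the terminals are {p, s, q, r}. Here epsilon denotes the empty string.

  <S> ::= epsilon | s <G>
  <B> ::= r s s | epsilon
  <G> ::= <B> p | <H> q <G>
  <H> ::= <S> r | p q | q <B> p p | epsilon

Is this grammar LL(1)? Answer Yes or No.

No

FIRST(<S>) = {epsilon, s}
FIRST(<B>) = {epsilon, r}
FIRST(<G>) = {p, q, r, s}
FIRST(<H>) = {epsilon, p, q, r, s}
FOLLOW(<S>) = {$, r}
FOLLOW(<B>) = {p}
FOLLOW(<G>) = {$, r}
FOLLOW(<H>) = {q}
Cell M[<G>, p] receives both <G> ::= <B> p and <G> ::= <H> q <G> — the grammar is not LL(1).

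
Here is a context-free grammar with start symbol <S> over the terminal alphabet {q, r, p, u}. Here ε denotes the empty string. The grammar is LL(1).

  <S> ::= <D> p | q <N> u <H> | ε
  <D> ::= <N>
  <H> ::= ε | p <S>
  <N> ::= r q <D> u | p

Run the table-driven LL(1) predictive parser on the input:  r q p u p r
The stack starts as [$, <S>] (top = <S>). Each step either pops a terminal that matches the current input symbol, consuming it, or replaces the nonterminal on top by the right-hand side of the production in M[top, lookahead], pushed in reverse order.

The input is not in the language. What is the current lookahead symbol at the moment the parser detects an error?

r

      Stack          Input          Action
   1  $ <S>          r q p u p r $  expand <S> ::= <D> p
   2  $ p <D>        r q p u p r $  expand <D> ::= <N>
   3  $ p <N>        r q p u p r $  expand <N> ::= r q <D> u
   4  $ p u <D> q r  r q p u p r $  match r
   5  $ p u <D> q    q p u p r $    match q
   6  $ p u <D>      p u p r $      expand <D> ::= <N>
   7  $ p u <N>      p u p r $      expand <N> ::= p
   8  $ p u p        p u p r $      match p
   9  $ p u          u p r $        match u
  10  $ p            p r $          match p
  11  $              r $            error: stack empty but input remains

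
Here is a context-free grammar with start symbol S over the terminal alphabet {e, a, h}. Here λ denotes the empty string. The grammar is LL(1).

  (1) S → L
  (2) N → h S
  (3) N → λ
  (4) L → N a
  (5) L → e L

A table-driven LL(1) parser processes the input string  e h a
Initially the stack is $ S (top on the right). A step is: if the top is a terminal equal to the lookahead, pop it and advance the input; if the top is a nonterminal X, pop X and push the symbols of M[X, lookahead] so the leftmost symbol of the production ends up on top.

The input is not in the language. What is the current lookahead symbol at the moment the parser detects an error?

$

      Stack    Input    Action
   1  $ S      e h a $  expand S → L
   2  $ L      e h a $  expand L → e L
   3  $ L e    e h a $  match e
   4  $ L      h a $    expand L → N a
   5  $ a N    h a $    expand N → h S
   6  $ a S h  h a $    match h
   7  $ a S    a $      expand S → L
   8  $ a L    a $      expand L → N a
   9  $ a a N  a $      expand N → λ
  10  $ a a    a $      match a
  11  $ a      $        error: top is terminal a but lookahead is $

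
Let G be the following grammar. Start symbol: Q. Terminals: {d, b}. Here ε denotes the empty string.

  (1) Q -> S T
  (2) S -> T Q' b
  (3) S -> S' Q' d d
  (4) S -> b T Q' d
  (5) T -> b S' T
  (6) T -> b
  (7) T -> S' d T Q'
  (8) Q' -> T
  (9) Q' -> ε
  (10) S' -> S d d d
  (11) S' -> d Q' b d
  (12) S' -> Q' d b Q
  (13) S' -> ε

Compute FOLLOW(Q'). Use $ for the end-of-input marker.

FIRST(Q) = {b, d}  (via S T)
FIRST(S) = {b, d}  (via T Q' b, S' Q' d d)
FIRST(T) = {b, d}  (via S' d T Q')
FIRST(Q') = {ε, b, d}  (via T)
FIRST(S') = {ε, b, d}  (via S d d d, Q' d b Q)
FOLLOW(Q) includes $ since Q is the start symbol.
FOLLOW(S): in Q->S T, S is followed by T with FIRST {b, d}; in S'->S d d d, S is followed by d d d with FIRST {d}. Thus FOLLOW(S) = {b, d}.
FOLLOW(S'): in S->S' Q' d d, S' is followed by Q' d d with FIRST {b, d}; in T->b S' T, S' is followed by T with FIRST {b, d}; in T->S' d T Q', S' is followed by d T Q' with FIRST {d}. Thus FOLLOW(S') = {b, d}.
FOLLOW(Q): in S'->Q' d b Q, the suffix after Q is empty, so FOLLOW(Q) ⊇ FOLLOW(S') = {b, d}. Thus FOLLOW(Q) = {$, b, d}.
FOLLOW(T): in Q->S T, the suffix after T is empty, so FOLLOW(T) ⊇ FOLLOW(Q) = {$, b, d}; in S->T Q' b, T is followed by Q' b with FIRST {b, d}; in S->b T Q' d, T is followed by Q' d with FIRST {b, d}; in T->b S' T, the suffix after T is empty (adds nothing new); in T->S' d T Q', T is followed by Q' with FIRST {ε, b, d}; in T->S' d T Q', the suffix after T is nullable (adds nothing new); in Q'->T, the suffix after T is empty, so FOLLOW(T) ⊇ FOLLOW(Q') = {$, b, d}. Thus FOLLOW(T) = {$, b, d}.
FOLLOW(Q'): in S->T Q' b, Q' is followed by b with FIRST {b}; in S->S' Q' d d, Q' is followed by d d with FIRST {d}; in S->b T Q' d, Q' is followed by d with FIRST {d}; in T->S' d T Q', the suffix after Q' is empty, so FOLLOW(Q') ⊇ FOLLOW(T) = {$, b, d}; in S'->d Q' b d, Q' is followed by b d with FIRST {b}; in S'->Q' d b Q, Q' is followed by d b Q with FIRST {d}. Thus FOLLOW(Q') = {$, b, d}.

{$, b, d}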